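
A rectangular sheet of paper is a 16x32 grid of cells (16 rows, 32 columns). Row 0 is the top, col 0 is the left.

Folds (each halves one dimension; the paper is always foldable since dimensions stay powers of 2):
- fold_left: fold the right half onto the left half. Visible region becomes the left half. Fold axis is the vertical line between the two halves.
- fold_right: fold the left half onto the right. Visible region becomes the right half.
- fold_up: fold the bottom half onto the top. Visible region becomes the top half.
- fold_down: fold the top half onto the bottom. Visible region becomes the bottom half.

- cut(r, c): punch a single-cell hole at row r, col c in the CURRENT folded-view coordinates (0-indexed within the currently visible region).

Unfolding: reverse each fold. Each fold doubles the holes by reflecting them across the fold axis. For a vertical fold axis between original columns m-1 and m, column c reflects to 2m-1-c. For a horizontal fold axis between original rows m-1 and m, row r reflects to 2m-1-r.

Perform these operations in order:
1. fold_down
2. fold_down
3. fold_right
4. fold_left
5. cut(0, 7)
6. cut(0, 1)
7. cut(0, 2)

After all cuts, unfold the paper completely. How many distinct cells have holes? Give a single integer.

Answer: 48

Derivation:
Op 1 fold_down: fold axis h@8; visible region now rows[8,16) x cols[0,32) = 8x32
Op 2 fold_down: fold axis h@12; visible region now rows[12,16) x cols[0,32) = 4x32
Op 3 fold_right: fold axis v@16; visible region now rows[12,16) x cols[16,32) = 4x16
Op 4 fold_left: fold axis v@24; visible region now rows[12,16) x cols[16,24) = 4x8
Op 5 cut(0, 7): punch at orig (12,23); cuts so far [(12, 23)]; region rows[12,16) x cols[16,24) = 4x8
Op 6 cut(0, 1): punch at orig (12,17); cuts so far [(12, 17), (12, 23)]; region rows[12,16) x cols[16,24) = 4x8
Op 7 cut(0, 2): punch at orig (12,18); cuts so far [(12, 17), (12, 18), (12, 23)]; region rows[12,16) x cols[16,24) = 4x8
Unfold 1 (reflect across v@24): 6 holes -> [(12, 17), (12, 18), (12, 23), (12, 24), (12, 29), (12, 30)]
Unfold 2 (reflect across v@16): 12 holes -> [(12, 1), (12, 2), (12, 7), (12, 8), (12, 13), (12, 14), (12, 17), (12, 18), (12, 23), (12, 24), (12, 29), (12, 30)]
Unfold 3 (reflect across h@12): 24 holes -> [(11, 1), (11, 2), (11, 7), (11, 8), (11, 13), (11, 14), (11, 17), (11, 18), (11, 23), (11, 24), (11, 29), (11, 30), (12, 1), (12, 2), (12, 7), (12, 8), (12, 13), (12, 14), (12, 17), (12, 18), (12, 23), (12, 24), (12, 29), (12, 30)]
Unfold 4 (reflect across h@8): 48 holes -> [(3, 1), (3, 2), (3, 7), (3, 8), (3, 13), (3, 14), (3, 17), (3, 18), (3, 23), (3, 24), (3, 29), (3, 30), (4, 1), (4, 2), (4, 7), (4, 8), (4, 13), (4, 14), (4, 17), (4, 18), (4, 23), (4, 24), (4, 29), (4, 30), (11, 1), (11, 2), (11, 7), (11, 8), (11, 13), (11, 14), (11, 17), (11, 18), (11, 23), (11, 24), (11, 29), (11, 30), (12, 1), (12, 2), (12, 7), (12, 8), (12, 13), (12, 14), (12, 17), (12, 18), (12, 23), (12, 24), (12, 29), (12, 30)]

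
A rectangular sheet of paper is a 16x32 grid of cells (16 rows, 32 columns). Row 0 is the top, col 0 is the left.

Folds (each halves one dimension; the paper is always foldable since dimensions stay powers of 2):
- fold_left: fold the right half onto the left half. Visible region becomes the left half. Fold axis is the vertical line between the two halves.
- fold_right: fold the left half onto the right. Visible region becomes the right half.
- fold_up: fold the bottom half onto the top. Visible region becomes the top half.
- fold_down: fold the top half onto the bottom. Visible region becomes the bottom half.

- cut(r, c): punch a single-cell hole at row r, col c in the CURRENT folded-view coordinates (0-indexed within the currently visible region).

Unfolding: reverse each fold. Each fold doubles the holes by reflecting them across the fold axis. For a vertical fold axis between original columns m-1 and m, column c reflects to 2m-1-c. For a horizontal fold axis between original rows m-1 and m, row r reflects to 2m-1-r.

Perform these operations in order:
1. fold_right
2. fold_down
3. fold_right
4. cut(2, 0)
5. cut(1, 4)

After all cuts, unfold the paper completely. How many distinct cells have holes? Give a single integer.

Op 1 fold_right: fold axis v@16; visible region now rows[0,16) x cols[16,32) = 16x16
Op 2 fold_down: fold axis h@8; visible region now rows[8,16) x cols[16,32) = 8x16
Op 3 fold_right: fold axis v@24; visible region now rows[8,16) x cols[24,32) = 8x8
Op 4 cut(2, 0): punch at orig (10,24); cuts so far [(10, 24)]; region rows[8,16) x cols[24,32) = 8x8
Op 5 cut(1, 4): punch at orig (9,28); cuts so far [(9, 28), (10, 24)]; region rows[8,16) x cols[24,32) = 8x8
Unfold 1 (reflect across v@24): 4 holes -> [(9, 19), (9, 28), (10, 23), (10, 24)]
Unfold 2 (reflect across h@8): 8 holes -> [(5, 23), (5, 24), (6, 19), (6, 28), (9, 19), (9, 28), (10, 23), (10, 24)]
Unfold 3 (reflect across v@16): 16 holes -> [(5, 7), (5, 8), (5, 23), (5, 24), (6, 3), (6, 12), (6, 19), (6, 28), (9, 3), (9, 12), (9, 19), (9, 28), (10, 7), (10, 8), (10, 23), (10, 24)]

Answer: 16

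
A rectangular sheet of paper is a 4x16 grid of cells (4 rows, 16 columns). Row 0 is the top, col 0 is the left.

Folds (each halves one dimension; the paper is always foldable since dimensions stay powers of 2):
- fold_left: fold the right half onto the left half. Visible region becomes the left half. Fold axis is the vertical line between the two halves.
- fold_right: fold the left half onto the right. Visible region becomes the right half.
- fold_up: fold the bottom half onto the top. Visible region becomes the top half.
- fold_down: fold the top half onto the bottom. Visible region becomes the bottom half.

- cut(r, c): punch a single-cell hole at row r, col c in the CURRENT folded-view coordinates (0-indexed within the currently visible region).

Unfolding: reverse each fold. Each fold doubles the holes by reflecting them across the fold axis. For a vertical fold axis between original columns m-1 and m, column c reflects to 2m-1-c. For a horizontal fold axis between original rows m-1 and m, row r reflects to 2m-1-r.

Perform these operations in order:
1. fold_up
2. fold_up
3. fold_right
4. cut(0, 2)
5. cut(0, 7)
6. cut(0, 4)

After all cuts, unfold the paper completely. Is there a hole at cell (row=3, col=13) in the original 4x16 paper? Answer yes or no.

Op 1 fold_up: fold axis h@2; visible region now rows[0,2) x cols[0,16) = 2x16
Op 2 fold_up: fold axis h@1; visible region now rows[0,1) x cols[0,16) = 1x16
Op 3 fold_right: fold axis v@8; visible region now rows[0,1) x cols[8,16) = 1x8
Op 4 cut(0, 2): punch at orig (0,10); cuts so far [(0, 10)]; region rows[0,1) x cols[8,16) = 1x8
Op 5 cut(0, 7): punch at orig (0,15); cuts so far [(0, 10), (0, 15)]; region rows[0,1) x cols[8,16) = 1x8
Op 6 cut(0, 4): punch at orig (0,12); cuts so far [(0, 10), (0, 12), (0, 15)]; region rows[0,1) x cols[8,16) = 1x8
Unfold 1 (reflect across v@8): 6 holes -> [(0, 0), (0, 3), (0, 5), (0, 10), (0, 12), (0, 15)]
Unfold 2 (reflect across h@1): 12 holes -> [(0, 0), (0, 3), (0, 5), (0, 10), (0, 12), (0, 15), (1, 0), (1, 3), (1, 5), (1, 10), (1, 12), (1, 15)]
Unfold 3 (reflect across h@2): 24 holes -> [(0, 0), (0, 3), (0, 5), (0, 10), (0, 12), (0, 15), (1, 0), (1, 3), (1, 5), (1, 10), (1, 12), (1, 15), (2, 0), (2, 3), (2, 5), (2, 10), (2, 12), (2, 15), (3, 0), (3, 3), (3, 5), (3, 10), (3, 12), (3, 15)]
Holes: [(0, 0), (0, 3), (0, 5), (0, 10), (0, 12), (0, 15), (1, 0), (1, 3), (1, 5), (1, 10), (1, 12), (1, 15), (2, 0), (2, 3), (2, 5), (2, 10), (2, 12), (2, 15), (3, 0), (3, 3), (3, 5), (3, 10), (3, 12), (3, 15)]

Answer: no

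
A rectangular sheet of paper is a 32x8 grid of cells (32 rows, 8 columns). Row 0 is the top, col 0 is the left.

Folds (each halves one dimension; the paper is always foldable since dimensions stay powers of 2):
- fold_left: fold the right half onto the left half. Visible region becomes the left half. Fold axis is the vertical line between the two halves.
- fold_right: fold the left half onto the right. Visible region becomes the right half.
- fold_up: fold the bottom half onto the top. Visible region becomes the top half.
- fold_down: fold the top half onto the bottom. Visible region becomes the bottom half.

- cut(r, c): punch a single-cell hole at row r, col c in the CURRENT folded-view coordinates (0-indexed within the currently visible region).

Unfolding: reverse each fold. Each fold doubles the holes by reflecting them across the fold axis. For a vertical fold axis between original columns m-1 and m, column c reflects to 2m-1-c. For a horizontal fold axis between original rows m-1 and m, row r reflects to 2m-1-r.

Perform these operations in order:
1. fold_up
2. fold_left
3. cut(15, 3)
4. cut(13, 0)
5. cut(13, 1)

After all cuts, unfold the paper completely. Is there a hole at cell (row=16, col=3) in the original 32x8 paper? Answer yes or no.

Op 1 fold_up: fold axis h@16; visible region now rows[0,16) x cols[0,8) = 16x8
Op 2 fold_left: fold axis v@4; visible region now rows[0,16) x cols[0,4) = 16x4
Op 3 cut(15, 3): punch at orig (15,3); cuts so far [(15, 3)]; region rows[0,16) x cols[0,4) = 16x4
Op 4 cut(13, 0): punch at orig (13,0); cuts so far [(13, 0), (15, 3)]; region rows[0,16) x cols[0,4) = 16x4
Op 5 cut(13, 1): punch at orig (13,1); cuts so far [(13, 0), (13, 1), (15, 3)]; region rows[0,16) x cols[0,4) = 16x4
Unfold 1 (reflect across v@4): 6 holes -> [(13, 0), (13, 1), (13, 6), (13, 7), (15, 3), (15, 4)]
Unfold 2 (reflect across h@16): 12 holes -> [(13, 0), (13, 1), (13, 6), (13, 7), (15, 3), (15, 4), (16, 3), (16, 4), (18, 0), (18, 1), (18, 6), (18, 7)]
Holes: [(13, 0), (13, 1), (13, 6), (13, 7), (15, 3), (15, 4), (16, 3), (16, 4), (18, 0), (18, 1), (18, 6), (18, 7)]

Answer: yes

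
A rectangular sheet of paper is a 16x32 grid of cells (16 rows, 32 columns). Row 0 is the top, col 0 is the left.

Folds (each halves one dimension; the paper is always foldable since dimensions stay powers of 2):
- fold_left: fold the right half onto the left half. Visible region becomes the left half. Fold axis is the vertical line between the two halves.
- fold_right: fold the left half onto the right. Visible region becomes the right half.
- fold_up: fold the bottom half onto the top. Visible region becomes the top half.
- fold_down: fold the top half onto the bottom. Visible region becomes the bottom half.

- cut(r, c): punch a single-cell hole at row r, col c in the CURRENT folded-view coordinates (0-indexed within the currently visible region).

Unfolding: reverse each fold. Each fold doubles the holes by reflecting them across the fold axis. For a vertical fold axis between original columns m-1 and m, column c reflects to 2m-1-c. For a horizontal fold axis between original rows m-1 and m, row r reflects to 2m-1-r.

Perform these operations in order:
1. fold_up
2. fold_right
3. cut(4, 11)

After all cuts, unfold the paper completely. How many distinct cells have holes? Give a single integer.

Op 1 fold_up: fold axis h@8; visible region now rows[0,8) x cols[0,32) = 8x32
Op 2 fold_right: fold axis v@16; visible region now rows[0,8) x cols[16,32) = 8x16
Op 3 cut(4, 11): punch at orig (4,27); cuts so far [(4, 27)]; region rows[0,8) x cols[16,32) = 8x16
Unfold 1 (reflect across v@16): 2 holes -> [(4, 4), (4, 27)]
Unfold 2 (reflect across h@8): 4 holes -> [(4, 4), (4, 27), (11, 4), (11, 27)]

Answer: 4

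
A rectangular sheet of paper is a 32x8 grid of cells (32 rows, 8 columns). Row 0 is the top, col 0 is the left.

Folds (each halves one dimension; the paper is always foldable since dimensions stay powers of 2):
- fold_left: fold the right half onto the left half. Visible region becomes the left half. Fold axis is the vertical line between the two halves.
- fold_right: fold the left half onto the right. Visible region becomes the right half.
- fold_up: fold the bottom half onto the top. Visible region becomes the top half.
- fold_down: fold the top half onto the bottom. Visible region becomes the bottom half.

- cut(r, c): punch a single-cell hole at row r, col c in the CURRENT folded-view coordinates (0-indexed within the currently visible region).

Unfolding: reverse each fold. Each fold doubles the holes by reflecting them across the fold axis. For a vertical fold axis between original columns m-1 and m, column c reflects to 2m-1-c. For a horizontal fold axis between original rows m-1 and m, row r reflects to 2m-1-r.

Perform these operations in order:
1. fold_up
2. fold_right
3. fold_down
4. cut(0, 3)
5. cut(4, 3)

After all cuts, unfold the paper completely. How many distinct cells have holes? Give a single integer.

Answer: 16

Derivation:
Op 1 fold_up: fold axis h@16; visible region now rows[0,16) x cols[0,8) = 16x8
Op 2 fold_right: fold axis v@4; visible region now rows[0,16) x cols[4,8) = 16x4
Op 3 fold_down: fold axis h@8; visible region now rows[8,16) x cols[4,8) = 8x4
Op 4 cut(0, 3): punch at orig (8,7); cuts so far [(8, 7)]; region rows[8,16) x cols[4,8) = 8x4
Op 5 cut(4, 3): punch at orig (12,7); cuts so far [(8, 7), (12, 7)]; region rows[8,16) x cols[4,8) = 8x4
Unfold 1 (reflect across h@8): 4 holes -> [(3, 7), (7, 7), (8, 7), (12, 7)]
Unfold 2 (reflect across v@4): 8 holes -> [(3, 0), (3, 7), (7, 0), (7, 7), (8, 0), (8, 7), (12, 0), (12, 7)]
Unfold 3 (reflect across h@16): 16 holes -> [(3, 0), (3, 7), (7, 0), (7, 7), (8, 0), (8, 7), (12, 0), (12, 7), (19, 0), (19, 7), (23, 0), (23, 7), (24, 0), (24, 7), (28, 0), (28, 7)]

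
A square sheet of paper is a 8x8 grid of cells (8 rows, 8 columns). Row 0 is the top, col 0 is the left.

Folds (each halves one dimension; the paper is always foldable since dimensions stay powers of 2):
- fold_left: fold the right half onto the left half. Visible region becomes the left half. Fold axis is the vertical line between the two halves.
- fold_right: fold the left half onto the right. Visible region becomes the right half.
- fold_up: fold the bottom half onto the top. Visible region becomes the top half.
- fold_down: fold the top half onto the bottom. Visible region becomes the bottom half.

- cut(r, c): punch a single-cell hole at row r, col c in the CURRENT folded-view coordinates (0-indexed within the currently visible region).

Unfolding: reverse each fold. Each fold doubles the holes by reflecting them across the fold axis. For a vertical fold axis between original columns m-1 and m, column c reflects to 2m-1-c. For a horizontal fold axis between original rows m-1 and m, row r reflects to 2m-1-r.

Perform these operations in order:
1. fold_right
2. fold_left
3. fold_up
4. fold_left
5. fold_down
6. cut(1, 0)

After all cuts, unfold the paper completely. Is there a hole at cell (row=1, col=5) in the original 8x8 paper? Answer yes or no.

Answer: no

Derivation:
Op 1 fold_right: fold axis v@4; visible region now rows[0,8) x cols[4,8) = 8x4
Op 2 fold_left: fold axis v@6; visible region now rows[0,8) x cols[4,6) = 8x2
Op 3 fold_up: fold axis h@4; visible region now rows[0,4) x cols[4,6) = 4x2
Op 4 fold_left: fold axis v@5; visible region now rows[0,4) x cols[4,5) = 4x1
Op 5 fold_down: fold axis h@2; visible region now rows[2,4) x cols[4,5) = 2x1
Op 6 cut(1, 0): punch at orig (3,4); cuts so far [(3, 4)]; region rows[2,4) x cols[4,5) = 2x1
Unfold 1 (reflect across h@2): 2 holes -> [(0, 4), (3, 4)]
Unfold 2 (reflect across v@5): 4 holes -> [(0, 4), (0, 5), (3, 4), (3, 5)]
Unfold 3 (reflect across h@4): 8 holes -> [(0, 4), (0, 5), (3, 4), (3, 5), (4, 4), (4, 5), (7, 4), (7, 5)]
Unfold 4 (reflect across v@6): 16 holes -> [(0, 4), (0, 5), (0, 6), (0, 7), (3, 4), (3, 5), (3, 6), (3, 7), (4, 4), (4, 5), (4, 6), (4, 7), (7, 4), (7, 5), (7, 6), (7, 7)]
Unfold 5 (reflect across v@4): 32 holes -> [(0, 0), (0, 1), (0, 2), (0, 3), (0, 4), (0, 5), (0, 6), (0, 7), (3, 0), (3, 1), (3, 2), (3, 3), (3, 4), (3, 5), (3, 6), (3, 7), (4, 0), (4, 1), (4, 2), (4, 3), (4, 4), (4, 5), (4, 6), (4, 7), (7, 0), (7, 1), (7, 2), (7, 3), (7, 4), (7, 5), (7, 6), (7, 7)]
Holes: [(0, 0), (0, 1), (0, 2), (0, 3), (0, 4), (0, 5), (0, 6), (0, 7), (3, 0), (3, 1), (3, 2), (3, 3), (3, 4), (3, 5), (3, 6), (3, 7), (4, 0), (4, 1), (4, 2), (4, 3), (4, 4), (4, 5), (4, 6), (4, 7), (7, 0), (7, 1), (7, 2), (7, 3), (7, 4), (7, 5), (7, 6), (7, 7)]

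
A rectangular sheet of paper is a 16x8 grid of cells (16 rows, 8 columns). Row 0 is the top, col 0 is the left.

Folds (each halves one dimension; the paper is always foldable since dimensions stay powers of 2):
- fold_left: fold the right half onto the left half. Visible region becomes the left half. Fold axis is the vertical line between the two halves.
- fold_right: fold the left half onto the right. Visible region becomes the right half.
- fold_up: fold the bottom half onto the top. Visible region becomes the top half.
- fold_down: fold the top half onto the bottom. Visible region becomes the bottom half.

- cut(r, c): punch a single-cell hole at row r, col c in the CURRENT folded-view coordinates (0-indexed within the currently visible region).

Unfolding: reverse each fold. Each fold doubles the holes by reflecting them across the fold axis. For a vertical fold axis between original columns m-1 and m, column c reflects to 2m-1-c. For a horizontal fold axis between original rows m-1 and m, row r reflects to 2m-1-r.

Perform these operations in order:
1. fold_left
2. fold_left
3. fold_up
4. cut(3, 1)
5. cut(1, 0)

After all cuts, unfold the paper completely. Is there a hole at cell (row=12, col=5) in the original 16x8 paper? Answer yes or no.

Op 1 fold_left: fold axis v@4; visible region now rows[0,16) x cols[0,4) = 16x4
Op 2 fold_left: fold axis v@2; visible region now rows[0,16) x cols[0,2) = 16x2
Op 3 fold_up: fold axis h@8; visible region now rows[0,8) x cols[0,2) = 8x2
Op 4 cut(3, 1): punch at orig (3,1); cuts so far [(3, 1)]; region rows[0,8) x cols[0,2) = 8x2
Op 5 cut(1, 0): punch at orig (1,0); cuts so far [(1, 0), (3, 1)]; region rows[0,8) x cols[0,2) = 8x2
Unfold 1 (reflect across h@8): 4 holes -> [(1, 0), (3, 1), (12, 1), (14, 0)]
Unfold 2 (reflect across v@2): 8 holes -> [(1, 0), (1, 3), (3, 1), (3, 2), (12, 1), (12, 2), (14, 0), (14, 3)]
Unfold 3 (reflect across v@4): 16 holes -> [(1, 0), (1, 3), (1, 4), (1, 7), (3, 1), (3, 2), (3, 5), (3, 6), (12, 1), (12, 2), (12, 5), (12, 6), (14, 0), (14, 3), (14, 4), (14, 7)]
Holes: [(1, 0), (1, 3), (1, 4), (1, 7), (3, 1), (3, 2), (3, 5), (3, 6), (12, 1), (12, 2), (12, 5), (12, 6), (14, 0), (14, 3), (14, 4), (14, 7)]

Answer: yes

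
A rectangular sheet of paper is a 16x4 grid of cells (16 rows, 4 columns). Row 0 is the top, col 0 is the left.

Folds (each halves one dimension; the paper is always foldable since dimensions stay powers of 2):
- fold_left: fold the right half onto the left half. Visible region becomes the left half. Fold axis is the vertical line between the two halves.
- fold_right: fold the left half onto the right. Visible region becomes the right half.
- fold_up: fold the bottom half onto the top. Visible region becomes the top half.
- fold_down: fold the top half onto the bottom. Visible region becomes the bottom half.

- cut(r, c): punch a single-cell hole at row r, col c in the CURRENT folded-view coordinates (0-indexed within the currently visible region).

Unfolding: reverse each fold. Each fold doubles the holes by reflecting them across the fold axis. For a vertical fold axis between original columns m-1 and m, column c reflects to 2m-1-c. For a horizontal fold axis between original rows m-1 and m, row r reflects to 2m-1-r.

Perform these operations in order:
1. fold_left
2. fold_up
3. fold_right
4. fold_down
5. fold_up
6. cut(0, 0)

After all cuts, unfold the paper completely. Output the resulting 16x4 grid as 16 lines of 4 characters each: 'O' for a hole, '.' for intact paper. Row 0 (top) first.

Op 1 fold_left: fold axis v@2; visible region now rows[0,16) x cols[0,2) = 16x2
Op 2 fold_up: fold axis h@8; visible region now rows[0,8) x cols[0,2) = 8x2
Op 3 fold_right: fold axis v@1; visible region now rows[0,8) x cols[1,2) = 8x1
Op 4 fold_down: fold axis h@4; visible region now rows[4,8) x cols[1,2) = 4x1
Op 5 fold_up: fold axis h@6; visible region now rows[4,6) x cols[1,2) = 2x1
Op 6 cut(0, 0): punch at orig (4,1); cuts so far [(4, 1)]; region rows[4,6) x cols[1,2) = 2x1
Unfold 1 (reflect across h@6): 2 holes -> [(4, 1), (7, 1)]
Unfold 2 (reflect across h@4): 4 holes -> [(0, 1), (3, 1), (4, 1), (7, 1)]
Unfold 3 (reflect across v@1): 8 holes -> [(0, 0), (0, 1), (3, 0), (3, 1), (4, 0), (4, 1), (7, 0), (7, 1)]
Unfold 4 (reflect across h@8): 16 holes -> [(0, 0), (0, 1), (3, 0), (3, 1), (4, 0), (4, 1), (7, 0), (7, 1), (8, 0), (8, 1), (11, 0), (11, 1), (12, 0), (12, 1), (15, 0), (15, 1)]
Unfold 5 (reflect across v@2): 32 holes -> [(0, 0), (0, 1), (0, 2), (0, 3), (3, 0), (3, 1), (3, 2), (3, 3), (4, 0), (4, 1), (4, 2), (4, 3), (7, 0), (7, 1), (7, 2), (7, 3), (8, 0), (8, 1), (8, 2), (8, 3), (11, 0), (11, 1), (11, 2), (11, 3), (12, 0), (12, 1), (12, 2), (12, 3), (15, 0), (15, 1), (15, 2), (15, 3)]

Answer: OOOO
....
....
OOOO
OOOO
....
....
OOOO
OOOO
....
....
OOOO
OOOO
....
....
OOOO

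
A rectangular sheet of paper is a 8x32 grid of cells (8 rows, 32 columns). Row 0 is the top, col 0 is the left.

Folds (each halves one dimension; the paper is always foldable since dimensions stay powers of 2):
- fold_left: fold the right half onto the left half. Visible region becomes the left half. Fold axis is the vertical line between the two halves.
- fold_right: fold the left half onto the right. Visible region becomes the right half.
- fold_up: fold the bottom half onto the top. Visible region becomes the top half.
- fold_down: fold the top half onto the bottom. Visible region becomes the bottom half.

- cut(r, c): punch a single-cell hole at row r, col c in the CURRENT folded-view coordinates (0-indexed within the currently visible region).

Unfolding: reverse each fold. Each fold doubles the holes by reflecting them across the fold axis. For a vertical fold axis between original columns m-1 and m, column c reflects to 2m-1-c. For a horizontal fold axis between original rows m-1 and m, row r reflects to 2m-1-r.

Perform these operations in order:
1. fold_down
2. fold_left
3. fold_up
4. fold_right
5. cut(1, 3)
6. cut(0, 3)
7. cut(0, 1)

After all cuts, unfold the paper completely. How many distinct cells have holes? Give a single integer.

Op 1 fold_down: fold axis h@4; visible region now rows[4,8) x cols[0,32) = 4x32
Op 2 fold_left: fold axis v@16; visible region now rows[4,8) x cols[0,16) = 4x16
Op 3 fold_up: fold axis h@6; visible region now rows[4,6) x cols[0,16) = 2x16
Op 4 fold_right: fold axis v@8; visible region now rows[4,6) x cols[8,16) = 2x8
Op 5 cut(1, 3): punch at orig (5,11); cuts so far [(5, 11)]; region rows[4,6) x cols[8,16) = 2x8
Op 6 cut(0, 3): punch at orig (4,11); cuts so far [(4, 11), (5, 11)]; region rows[4,6) x cols[8,16) = 2x8
Op 7 cut(0, 1): punch at orig (4,9); cuts so far [(4, 9), (4, 11), (5, 11)]; region rows[4,6) x cols[8,16) = 2x8
Unfold 1 (reflect across v@8): 6 holes -> [(4, 4), (4, 6), (4, 9), (4, 11), (5, 4), (5, 11)]
Unfold 2 (reflect across h@6): 12 holes -> [(4, 4), (4, 6), (4, 9), (4, 11), (5, 4), (5, 11), (6, 4), (6, 11), (7, 4), (7, 6), (7, 9), (7, 11)]
Unfold 3 (reflect across v@16): 24 holes -> [(4, 4), (4, 6), (4, 9), (4, 11), (4, 20), (4, 22), (4, 25), (4, 27), (5, 4), (5, 11), (5, 20), (5, 27), (6, 4), (6, 11), (6, 20), (6, 27), (7, 4), (7, 6), (7, 9), (7, 11), (7, 20), (7, 22), (7, 25), (7, 27)]
Unfold 4 (reflect across h@4): 48 holes -> [(0, 4), (0, 6), (0, 9), (0, 11), (0, 20), (0, 22), (0, 25), (0, 27), (1, 4), (1, 11), (1, 20), (1, 27), (2, 4), (2, 11), (2, 20), (2, 27), (3, 4), (3, 6), (3, 9), (3, 11), (3, 20), (3, 22), (3, 25), (3, 27), (4, 4), (4, 6), (4, 9), (4, 11), (4, 20), (4, 22), (4, 25), (4, 27), (5, 4), (5, 11), (5, 20), (5, 27), (6, 4), (6, 11), (6, 20), (6, 27), (7, 4), (7, 6), (7, 9), (7, 11), (7, 20), (7, 22), (7, 25), (7, 27)]

Answer: 48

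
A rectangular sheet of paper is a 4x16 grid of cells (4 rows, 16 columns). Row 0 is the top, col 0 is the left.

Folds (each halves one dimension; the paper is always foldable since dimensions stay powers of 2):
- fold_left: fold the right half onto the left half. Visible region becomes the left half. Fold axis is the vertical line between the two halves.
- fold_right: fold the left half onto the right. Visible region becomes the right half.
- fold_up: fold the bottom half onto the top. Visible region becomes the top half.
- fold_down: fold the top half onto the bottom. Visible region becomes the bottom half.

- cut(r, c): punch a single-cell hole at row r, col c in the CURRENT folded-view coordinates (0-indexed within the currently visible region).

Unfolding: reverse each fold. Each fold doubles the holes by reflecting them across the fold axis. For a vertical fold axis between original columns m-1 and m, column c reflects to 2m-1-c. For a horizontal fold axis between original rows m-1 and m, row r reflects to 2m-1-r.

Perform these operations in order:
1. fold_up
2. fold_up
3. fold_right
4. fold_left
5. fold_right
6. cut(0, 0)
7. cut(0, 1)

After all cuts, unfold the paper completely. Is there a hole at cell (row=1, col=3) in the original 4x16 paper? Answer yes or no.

Op 1 fold_up: fold axis h@2; visible region now rows[0,2) x cols[0,16) = 2x16
Op 2 fold_up: fold axis h@1; visible region now rows[0,1) x cols[0,16) = 1x16
Op 3 fold_right: fold axis v@8; visible region now rows[0,1) x cols[8,16) = 1x8
Op 4 fold_left: fold axis v@12; visible region now rows[0,1) x cols[8,12) = 1x4
Op 5 fold_right: fold axis v@10; visible region now rows[0,1) x cols[10,12) = 1x2
Op 6 cut(0, 0): punch at orig (0,10); cuts so far [(0, 10)]; region rows[0,1) x cols[10,12) = 1x2
Op 7 cut(0, 1): punch at orig (0,11); cuts so far [(0, 10), (0, 11)]; region rows[0,1) x cols[10,12) = 1x2
Unfold 1 (reflect across v@10): 4 holes -> [(0, 8), (0, 9), (0, 10), (0, 11)]
Unfold 2 (reflect across v@12): 8 holes -> [(0, 8), (0, 9), (0, 10), (0, 11), (0, 12), (0, 13), (0, 14), (0, 15)]
Unfold 3 (reflect across v@8): 16 holes -> [(0, 0), (0, 1), (0, 2), (0, 3), (0, 4), (0, 5), (0, 6), (0, 7), (0, 8), (0, 9), (0, 10), (0, 11), (0, 12), (0, 13), (0, 14), (0, 15)]
Unfold 4 (reflect across h@1): 32 holes -> [(0, 0), (0, 1), (0, 2), (0, 3), (0, 4), (0, 5), (0, 6), (0, 7), (0, 8), (0, 9), (0, 10), (0, 11), (0, 12), (0, 13), (0, 14), (0, 15), (1, 0), (1, 1), (1, 2), (1, 3), (1, 4), (1, 5), (1, 6), (1, 7), (1, 8), (1, 9), (1, 10), (1, 11), (1, 12), (1, 13), (1, 14), (1, 15)]
Unfold 5 (reflect across h@2): 64 holes -> [(0, 0), (0, 1), (0, 2), (0, 3), (0, 4), (0, 5), (0, 6), (0, 7), (0, 8), (0, 9), (0, 10), (0, 11), (0, 12), (0, 13), (0, 14), (0, 15), (1, 0), (1, 1), (1, 2), (1, 3), (1, 4), (1, 5), (1, 6), (1, 7), (1, 8), (1, 9), (1, 10), (1, 11), (1, 12), (1, 13), (1, 14), (1, 15), (2, 0), (2, 1), (2, 2), (2, 3), (2, 4), (2, 5), (2, 6), (2, 7), (2, 8), (2, 9), (2, 10), (2, 11), (2, 12), (2, 13), (2, 14), (2, 15), (3, 0), (3, 1), (3, 2), (3, 3), (3, 4), (3, 5), (3, 6), (3, 7), (3, 8), (3, 9), (3, 10), (3, 11), (3, 12), (3, 13), (3, 14), (3, 15)]
Holes: [(0, 0), (0, 1), (0, 2), (0, 3), (0, 4), (0, 5), (0, 6), (0, 7), (0, 8), (0, 9), (0, 10), (0, 11), (0, 12), (0, 13), (0, 14), (0, 15), (1, 0), (1, 1), (1, 2), (1, 3), (1, 4), (1, 5), (1, 6), (1, 7), (1, 8), (1, 9), (1, 10), (1, 11), (1, 12), (1, 13), (1, 14), (1, 15), (2, 0), (2, 1), (2, 2), (2, 3), (2, 4), (2, 5), (2, 6), (2, 7), (2, 8), (2, 9), (2, 10), (2, 11), (2, 12), (2, 13), (2, 14), (2, 15), (3, 0), (3, 1), (3, 2), (3, 3), (3, 4), (3, 5), (3, 6), (3, 7), (3, 8), (3, 9), (3, 10), (3, 11), (3, 12), (3, 13), (3, 14), (3, 15)]

Answer: yes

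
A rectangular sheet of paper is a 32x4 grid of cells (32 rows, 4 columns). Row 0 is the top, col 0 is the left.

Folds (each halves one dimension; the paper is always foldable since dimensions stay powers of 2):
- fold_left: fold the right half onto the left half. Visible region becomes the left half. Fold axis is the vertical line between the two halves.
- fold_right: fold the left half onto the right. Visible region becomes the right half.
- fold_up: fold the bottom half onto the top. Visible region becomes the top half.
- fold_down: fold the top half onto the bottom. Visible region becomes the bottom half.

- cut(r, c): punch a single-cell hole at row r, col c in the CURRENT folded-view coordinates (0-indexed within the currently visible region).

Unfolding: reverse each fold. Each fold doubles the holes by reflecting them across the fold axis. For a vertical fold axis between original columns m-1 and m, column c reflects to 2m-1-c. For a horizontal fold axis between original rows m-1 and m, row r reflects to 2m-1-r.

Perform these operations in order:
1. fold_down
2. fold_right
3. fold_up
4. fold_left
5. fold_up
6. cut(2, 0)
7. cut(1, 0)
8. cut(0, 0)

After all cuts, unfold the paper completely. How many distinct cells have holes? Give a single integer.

Op 1 fold_down: fold axis h@16; visible region now rows[16,32) x cols[0,4) = 16x4
Op 2 fold_right: fold axis v@2; visible region now rows[16,32) x cols[2,4) = 16x2
Op 3 fold_up: fold axis h@24; visible region now rows[16,24) x cols[2,4) = 8x2
Op 4 fold_left: fold axis v@3; visible region now rows[16,24) x cols[2,3) = 8x1
Op 5 fold_up: fold axis h@20; visible region now rows[16,20) x cols[2,3) = 4x1
Op 6 cut(2, 0): punch at orig (18,2); cuts so far [(18, 2)]; region rows[16,20) x cols[2,3) = 4x1
Op 7 cut(1, 0): punch at orig (17,2); cuts so far [(17, 2), (18, 2)]; region rows[16,20) x cols[2,3) = 4x1
Op 8 cut(0, 0): punch at orig (16,2); cuts so far [(16, 2), (17, 2), (18, 2)]; region rows[16,20) x cols[2,3) = 4x1
Unfold 1 (reflect across h@20): 6 holes -> [(16, 2), (17, 2), (18, 2), (21, 2), (22, 2), (23, 2)]
Unfold 2 (reflect across v@3): 12 holes -> [(16, 2), (16, 3), (17, 2), (17, 3), (18, 2), (18, 3), (21, 2), (21, 3), (22, 2), (22, 3), (23, 2), (23, 3)]
Unfold 3 (reflect across h@24): 24 holes -> [(16, 2), (16, 3), (17, 2), (17, 3), (18, 2), (18, 3), (21, 2), (21, 3), (22, 2), (22, 3), (23, 2), (23, 3), (24, 2), (24, 3), (25, 2), (25, 3), (26, 2), (26, 3), (29, 2), (29, 3), (30, 2), (30, 3), (31, 2), (31, 3)]
Unfold 4 (reflect across v@2): 48 holes -> [(16, 0), (16, 1), (16, 2), (16, 3), (17, 0), (17, 1), (17, 2), (17, 3), (18, 0), (18, 1), (18, 2), (18, 3), (21, 0), (21, 1), (21, 2), (21, 3), (22, 0), (22, 1), (22, 2), (22, 3), (23, 0), (23, 1), (23, 2), (23, 3), (24, 0), (24, 1), (24, 2), (24, 3), (25, 0), (25, 1), (25, 2), (25, 3), (26, 0), (26, 1), (26, 2), (26, 3), (29, 0), (29, 1), (29, 2), (29, 3), (30, 0), (30, 1), (30, 2), (30, 3), (31, 0), (31, 1), (31, 2), (31, 3)]
Unfold 5 (reflect across h@16): 96 holes -> [(0, 0), (0, 1), (0, 2), (0, 3), (1, 0), (1, 1), (1, 2), (1, 3), (2, 0), (2, 1), (2, 2), (2, 3), (5, 0), (5, 1), (5, 2), (5, 3), (6, 0), (6, 1), (6, 2), (6, 3), (7, 0), (7, 1), (7, 2), (7, 3), (8, 0), (8, 1), (8, 2), (8, 3), (9, 0), (9, 1), (9, 2), (9, 3), (10, 0), (10, 1), (10, 2), (10, 3), (13, 0), (13, 1), (13, 2), (13, 3), (14, 0), (14, 1), (14, 2), (14, 3), (15, 0), (15, 1), (15, 2), (15, 3), (16, 0), (16, 1), (16, 2), (16, 3), (17, 0), (17, 1), (17, 2), (17, 3), (18, 0), (18, 1), (18, 2), (18, 3), (21, 0), (21, 1), (21, 2), (21, 3), (22, 0), (22, 1), (22, 2), (22, 3), (23, 0), (23, 1), (23, 2), (23, 3), (24, 0), (24, 1), (24, 2), (24, 3), (25, 0), (25, 1), (25, 2), (25, 3), (26, 0), (26, 1), (26, 2), (26, 3), (29, 0), (29, 1), (29, 2), (29, 3), (30, 0), (30, 1), (30, 2), (30, 3), (31, 0), (31, 1), (31, 2), (31, 3)]

Answer: 96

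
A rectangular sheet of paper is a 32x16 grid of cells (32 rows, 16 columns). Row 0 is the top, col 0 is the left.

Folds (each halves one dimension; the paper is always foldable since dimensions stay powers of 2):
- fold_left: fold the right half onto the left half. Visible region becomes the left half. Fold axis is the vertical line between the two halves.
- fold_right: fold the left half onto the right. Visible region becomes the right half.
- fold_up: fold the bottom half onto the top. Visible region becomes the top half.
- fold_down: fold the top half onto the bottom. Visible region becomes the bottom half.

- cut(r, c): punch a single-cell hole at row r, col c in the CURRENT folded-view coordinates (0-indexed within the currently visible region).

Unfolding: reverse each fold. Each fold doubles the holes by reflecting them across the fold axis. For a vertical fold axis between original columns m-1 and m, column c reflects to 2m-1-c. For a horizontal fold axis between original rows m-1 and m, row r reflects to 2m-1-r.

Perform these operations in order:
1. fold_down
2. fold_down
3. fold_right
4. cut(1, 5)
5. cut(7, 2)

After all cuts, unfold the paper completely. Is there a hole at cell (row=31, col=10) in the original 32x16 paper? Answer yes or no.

Op 1 fold_down: fold axis h@16; visible region now rows[16,32) x cols[0,16) = 16x16
Op 2 fold_down: fold axis h@24; visible region now rows[24,32) x cols[0,16) = 8x16
Op 3 fold_right: fold axis v@8; visible region now rows[24,32) x cols[8,16) = 8x8
Op 4 cut(1, 5): punch at orig (25,13); cuts so far [(25, 13)]; region rows[24,32) x cols[8,16) = 8x8
Op 5 cut(7, 2): punch at orig (31,10); cuts so far [(25, 13), (31, 10)]; region rows[24,32) x cols[8,16) = 8x8
Unfold 1 (reflect across v@8): 4 holes -> [(25, 2), (25, 13), (31, 5), (31, 10)]
Unfold 2 (reflect across h@24): 8 holes -> [(16, 5), (16, 10), (22, 2), (22, 13), (25, 2), (25, 13), (31, 5), (31, 10)]
Unfold 3 (reflect across h@16): 16 holes -> [(0, 5), (0, 10), (6, 2), (6, 13), (9, 2), (9, 13), (15, 5), (15, 10), (16, 5), (16, 10), (22, 2), (22, 13), (25, 2), (25, 13), (31, 5), (31, 10)]
Holes: [(0, 5), (0, 10), (6, 2), (6, 13), (9, 2), (9, 13), (15, 5), (15, 10), (16, 5), (16, 10), (22, 2), (22, 13), (25, 2), (25, 13), (31, 5), (31, 10)]

Answer: yes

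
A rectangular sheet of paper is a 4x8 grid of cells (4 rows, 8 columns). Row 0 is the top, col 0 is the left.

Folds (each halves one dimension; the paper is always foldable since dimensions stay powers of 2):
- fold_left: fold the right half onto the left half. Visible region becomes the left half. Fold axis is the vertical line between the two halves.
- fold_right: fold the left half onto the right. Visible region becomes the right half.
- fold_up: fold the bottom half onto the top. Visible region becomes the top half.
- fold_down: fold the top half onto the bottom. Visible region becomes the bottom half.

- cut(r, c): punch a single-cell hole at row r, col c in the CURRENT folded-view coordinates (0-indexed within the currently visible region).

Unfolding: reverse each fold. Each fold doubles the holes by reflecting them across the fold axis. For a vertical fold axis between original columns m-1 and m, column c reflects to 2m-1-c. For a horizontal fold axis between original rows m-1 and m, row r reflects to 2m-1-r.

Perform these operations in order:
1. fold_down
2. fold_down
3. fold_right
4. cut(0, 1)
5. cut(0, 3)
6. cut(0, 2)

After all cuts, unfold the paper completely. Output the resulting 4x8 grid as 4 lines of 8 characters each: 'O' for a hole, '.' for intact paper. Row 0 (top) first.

Op 1 fold_down: fold axis h@2; visible region now rows[2,4) x cols[0,8) = 2x8
Op 2 fold_down: fold axis h@3; visible region now rows[3,4) x cols[0,8) = 1x8
Op 3 fold_right: fold axis v@4; visible region now rows[3,4) x cols[4,8) = 1x4
Op 4 cut(0, 1): punch at orig (3,5); cuts so far [(3, 5)]; region rows[3,4) x cols[4,8) = 1x4
Op 5 cut(0, 3): punch at orig (3,7); cuts so far [(3, 5), (3, 7)]; region rows[3,4) x cols[4,8) = 1x4
Op 6 cut(0, 2): punch at orig (3,6); cuts so far [(3, 5), (3, 6), (3, 7)]; region rows[3,4) x cols[4,8) = 1x4
Unfold 1 (reflect across v@4): 6 holes -> [(3, 0), (3, 1), (3, 2), (3, 5), (3, 6), (3, 7)]
Unfold 2 (reflect across h@3): 12 holes -> [(2, 0), (2, 1), (2, 2), (2, 5), (2, 6), (2, 7), (3, 0), (3, 1), (3, 2), (3, 5), (3, 6), (3, 7)]
Unfold 3 (reflect across h@2): 24 holes -> [(0, 0), (0, 1), (0, 2), (0, 5), (0, 6), (0, 7), (1, 0), (1, 1), (1, 2), (1, 5), (1, 6), (1, 7), (2, 0), (2, 1), (2, 2), (2, 5), (2, 6), (2, 7), (3, 0), (3, 1), (3, 2), (3, 5), (3, 6), (3, 7)]

Answer: OOO..OOO
OOO..OOO
OOO..OOO
OOO..OOO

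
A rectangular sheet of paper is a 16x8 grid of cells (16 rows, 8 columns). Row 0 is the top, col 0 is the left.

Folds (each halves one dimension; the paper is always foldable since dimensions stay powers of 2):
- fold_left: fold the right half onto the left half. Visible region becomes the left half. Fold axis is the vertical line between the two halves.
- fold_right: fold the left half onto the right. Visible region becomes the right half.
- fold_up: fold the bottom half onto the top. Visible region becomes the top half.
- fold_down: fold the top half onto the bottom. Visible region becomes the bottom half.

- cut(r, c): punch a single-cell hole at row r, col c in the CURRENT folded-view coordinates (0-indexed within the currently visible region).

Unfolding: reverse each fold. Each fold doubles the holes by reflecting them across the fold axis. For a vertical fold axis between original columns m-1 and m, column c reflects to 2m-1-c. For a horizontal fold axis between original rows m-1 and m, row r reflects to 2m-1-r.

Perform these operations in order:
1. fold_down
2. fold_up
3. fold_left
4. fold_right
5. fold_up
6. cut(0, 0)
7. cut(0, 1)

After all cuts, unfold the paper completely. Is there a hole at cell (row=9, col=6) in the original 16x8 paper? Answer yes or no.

Answer: no

Derivation:
Op 1 fold_down: fold axis h@8; visible region now rows[8,16) x cols[0,8) = 8x8
Op 2 fold_up: fold axis h@12; visible region now rows[8,12) x cols[0,8) = 4x8
Op 3 fold_left: fold axis v@4; visible region now rows[8,12) x cols[0,4) = 4x4
Op 4 fold_right: fold axis v@2; visible region now rows[8,12) x cols[2,4) = 4x2
Op 5 fold_up: fold axis h@10; visible region now rows[8,10) x cols[2,4) = 2x2
Op 6 cut(0, 0): punch at orig (8,2); cuts so far [(8, 2)]; region rows[8,10) x cols[2,4) = 2x2
Op 7 cut(0, 1): punch at orig (8,3); cuts so far [(8, 2), (8, 3)]; region rows[8,10) x cols[2,4) = 2x2
Unfold 1 (reflect across h@10): 4 holes -> [(8, 2), (8, 3), (11, 2), (11, 3)]
Unfold 2 (reflect across v@2): 8 holes -> [(8, 0), (8, 1), (8, 2), (8, 3), (11, 0), (11, 1), (11, 2), (11, 3)]
Unfold 3 (reflect across v@4): 16 holes -> [(8, 0), (8, 1), (8, 2), (8, 3), (8, 4), (8, 5), (8, 6), (8, 7), (11, 0), (11, 1), (11, 2), (11, 3), (11, 4), (11, 5), (11, 6), (11, 7)]
Unfold 4 (reflect across h@12): 32 holes -> [(8, 0), (8, 1), (8, 2), (8, 3), (8, 4), (8, 5), (8, 6), (8, 7), (11, 0), (11, 1), (11, 2), (11, 3), (11, 4), (11, 5), (11, 6), (11, 7), (12, 0), (12, 1), (12, 2), (12, 3), (12, 4), (12, 5), (12, 6), (12, 7), (15, 0), (15, 1), (15, 2), (15, 3), (15, 4), (15, 5), (15, 6), (15, 7)]
Unfold 5 (reflect across h@8): 64 holes -> [(0, 0), (0, 1), (0, 2), (0, 3), (0, 4), (0, 5), (0, 6), (0, 7), (3, 0), (3, 1), (3, 2), (3, 3), (3, 4), (3, 5), (3, 6), (3, 7), (4, 0), (4, 1), (4, 2), (4, 3), (4, 4), (4, 5), (4, 6), (4, 7), (7, 0), (7, 1), (7, 2), (7, 3), (7, 4), (7, 5), (7, 6), (7, 7), (8, 0), (8, 1), (8, 2), (8, 3), (8, 4), (8, 5), (8, 6), (8, 7), (11, 0), (11, 1), (11, 2), (11, 3), (11, 4), (11, 5), (11, 6), (11, 7), (12, 0), (12, 1), (12, 2), (12, 3), (12, 4), (12, 5), (12, 6), (12, 7), (15, 0), (15, 1), (15, 2), (15, 3), (15, 4), (15, 5), (15, 6), (15, 7)]
Holes: [(0, 0), (0, 1), (0, 2), (0, 3), (0, 4), (0, 5), (0, 6), (0, 7), (3, 0), (3, 1), (3, 2), (3, 3), (3, 4), (3, 5), (3, 6), (3, 7), (4, 0), (4, 1), (4, 2), (4, 3), (4, 4), (4, 5), (4, 6), (4, 7), (7, 0), (7, 1), (7, 2), (7, 3), (7, 4), (7, 5), (7, 6), (7, 7), (8, 0), (8, 1), (8, 2), (8, 3), (8, 4), (8, 5), (8, 6), (8, 7), (11, 0), (11, 1), (11, 2), (11, 3), (11, 4), (11, 5), (11, 6), (11, 7), (12, 0), (12, 1), (12, 2), (12, 3), (12, 4), (12, 5), (12, 6), (12, 7), (15, 0), (15, 1), (15, 2), (15, 3), (15, 4), (15, 5), (15, 6), (15, 7)]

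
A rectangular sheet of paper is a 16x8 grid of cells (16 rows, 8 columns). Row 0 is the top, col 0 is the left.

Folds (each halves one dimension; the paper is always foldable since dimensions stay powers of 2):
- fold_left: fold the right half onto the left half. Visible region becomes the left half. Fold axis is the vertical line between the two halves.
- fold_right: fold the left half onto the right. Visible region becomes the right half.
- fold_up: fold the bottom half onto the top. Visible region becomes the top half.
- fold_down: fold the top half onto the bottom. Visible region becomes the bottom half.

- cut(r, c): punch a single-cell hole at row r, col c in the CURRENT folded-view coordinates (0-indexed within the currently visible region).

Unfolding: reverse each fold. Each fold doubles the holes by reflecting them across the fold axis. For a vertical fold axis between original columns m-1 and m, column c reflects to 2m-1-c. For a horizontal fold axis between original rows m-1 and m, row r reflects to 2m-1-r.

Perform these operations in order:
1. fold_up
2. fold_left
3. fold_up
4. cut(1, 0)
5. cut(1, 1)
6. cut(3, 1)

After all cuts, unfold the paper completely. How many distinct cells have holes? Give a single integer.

Answer: 24

Derivation:
Op 1 fold_up: fold axis h@8; visible region now rows[0,8) x cols[0,8) = 8x8
Op 2 fold_left: fold axis v@4; visible region now rows[0,8) x cols[0,4) = 8x4
Op 3 fold_up: fold axis h@4; visible region now rows[0,4) x cols[0,4) = 4x4
Op 4 cut(1, 0): punch at orig (1,0); cuts so far [(1, 0)]; region rows[0,4) x cols[0,4) = 4x4
Op 5 cut(1, 1): punch at orig (1,1); cuts so far [(1, 0), (1, 1)]; region rows[0,4) x cols[0,4) = 4x4
Op 6 cut(3, 1): punch at orig (3,1); cuts so far [(1, 0), (1, 1), (3, 1)]; region rows[0,4) x cols[0,4) = 4x4
Unfold 1 (reflect across h@4): 6 holes -> [(1, 0), (1, 1), (3, 1), (4, 1), (6, 0), (6, 1)]
Unfold 2 (reflect across v@4): 12 holes -> [(1, 0), (1, 1), (1, 6), (1, 7), (3, 1), (3, 6), (4, 1), (4, 6), (6, 0), (6, 1), (6, 6), (6, 7)]
Unfold 3 (reflect across h@8): 24 holes -> [(1, 0), (1, 1), (1, 6), (1, 7), (3, 1), (3, 6), (4, 1), (4, 6), (6, 0), (6, 1), (6, 6), (6, 7), (9, 0), (9, 1), (9, 6), (9, 7), (11, 1), (11, 6), (12, 1), (12, 6), (14, 0), (14, 1), (14, 6), (14, 7)]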